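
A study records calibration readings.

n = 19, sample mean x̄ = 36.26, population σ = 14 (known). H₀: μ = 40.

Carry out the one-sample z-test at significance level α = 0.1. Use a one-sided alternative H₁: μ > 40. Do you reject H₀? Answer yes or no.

reject H₀: no

SE = σ/√n = 14/√19 = 3.2118
z = (x̄−μ₀)/SE = (36.26−40)/3.2118 = -1.1644
p-value (one-sided, H₁ greater) = 0.87788
At α=0.1: p ≥ α → fail to reject H₀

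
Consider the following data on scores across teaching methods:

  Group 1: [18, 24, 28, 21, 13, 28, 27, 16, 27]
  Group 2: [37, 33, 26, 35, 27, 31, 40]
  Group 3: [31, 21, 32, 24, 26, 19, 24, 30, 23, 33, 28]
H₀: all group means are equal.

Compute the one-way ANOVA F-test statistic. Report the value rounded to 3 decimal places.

test statistic = 7.884

Group means [22.44, 32.71, 26.45], grand mean 26.741
SSB = Σnᵢ(x̄ᵢ−x̄)² = 416.807; SSW = ΣΣ(x−x̄ᵢ)² = 634.378
MSB = 416.807/2 = 208.4036; MSW = 634.378/24 = 26.4324
F = MSB/MSW = 7.8844
df = (2, 24)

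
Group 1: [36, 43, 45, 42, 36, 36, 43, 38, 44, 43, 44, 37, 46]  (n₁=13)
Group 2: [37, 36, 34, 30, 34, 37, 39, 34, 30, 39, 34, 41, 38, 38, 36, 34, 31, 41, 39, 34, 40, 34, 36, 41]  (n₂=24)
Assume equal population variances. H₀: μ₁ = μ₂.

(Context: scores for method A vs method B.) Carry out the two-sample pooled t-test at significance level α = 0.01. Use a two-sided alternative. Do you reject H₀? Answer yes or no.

reject H₀: yes

x̄₁=41.000, s₁=3.786, n₁=13
x̄₂=36.125, s₂=3.314, n₂=24
s_p² = [12·3.786² + 23·3.314²]/35 = 12.1321
SE = √(s_p²·(1/13+1/24)) = 1.1995
t = (41.000−36.125)/1.1995 = 4.0643
df = 35
p-value (two-sided) = 0.00026
At α=0.01: p < α → reject H₀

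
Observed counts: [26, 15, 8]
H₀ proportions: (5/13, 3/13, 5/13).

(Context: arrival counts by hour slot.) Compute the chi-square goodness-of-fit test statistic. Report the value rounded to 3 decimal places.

test statistic = 10.163

n = 49; E_i = n·p_i = [18.85, 11.31, 18.85]
χ² = (26−18.85)²/18.85 + (15−11.31)²/11.31 + (8−18.85)²/18.85 = 10.1633
df = 2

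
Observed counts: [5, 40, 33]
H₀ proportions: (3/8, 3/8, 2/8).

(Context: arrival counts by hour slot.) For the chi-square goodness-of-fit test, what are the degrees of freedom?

df = k − 1 = 3 − 1 = 2

degrees of freedom = 2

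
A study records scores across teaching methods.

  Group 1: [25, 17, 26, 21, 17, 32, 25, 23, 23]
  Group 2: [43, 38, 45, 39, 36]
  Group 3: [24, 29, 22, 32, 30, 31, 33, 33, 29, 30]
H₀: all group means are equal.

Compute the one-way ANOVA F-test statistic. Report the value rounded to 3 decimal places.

Group means [23.22, 40.20, 29.30], grand mean 29.292
SSB = Σnᵢ(x̄ᵢ−x̄)² = 926.503; SSW = ΣΣ(x−x̄ᵢ)² = 348.456
MSB = 926.503/2 = 463.2514; MSW = 348.456/21 = 16.5931
F = MSB/MSW = 27.9183
df = (2, 21)

test statistic = 27.918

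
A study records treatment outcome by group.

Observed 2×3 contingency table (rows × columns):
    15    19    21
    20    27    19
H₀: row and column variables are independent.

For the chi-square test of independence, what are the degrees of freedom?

df = (r−1)(c−1) = (2−1)·(3−1) = 2

degrees of freedom = 2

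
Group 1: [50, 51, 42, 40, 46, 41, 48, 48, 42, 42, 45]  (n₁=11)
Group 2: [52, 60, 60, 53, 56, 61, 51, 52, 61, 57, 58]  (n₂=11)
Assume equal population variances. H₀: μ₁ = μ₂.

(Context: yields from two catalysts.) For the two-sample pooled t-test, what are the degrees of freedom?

df = n₁ + n₂ − 2 = 11 + 11 − 2 = 20

degrees of freedom = 20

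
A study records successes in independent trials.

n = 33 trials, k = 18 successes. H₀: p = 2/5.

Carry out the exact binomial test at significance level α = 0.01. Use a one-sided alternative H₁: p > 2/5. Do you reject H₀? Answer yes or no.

Exact binomial: n=33, k=18, p₀=2/5=0.4000
P(X≥18) from Σ C(n,i)·p₀^i·(1−p₀)^(n−i)
p-value (one-sided, H₁ greater) = 0.06455
At α=0.01: p ≥ α → fail to reject H₀

reject H₀: no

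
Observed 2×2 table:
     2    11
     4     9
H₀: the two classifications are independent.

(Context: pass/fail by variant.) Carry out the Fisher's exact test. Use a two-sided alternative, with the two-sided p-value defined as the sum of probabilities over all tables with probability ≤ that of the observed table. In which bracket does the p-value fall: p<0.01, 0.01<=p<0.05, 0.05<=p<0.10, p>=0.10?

p-value bracket: p>=0.10

Margins: r₁=13, r₂=13, c₁=6, c₂=20, n=26
p_obs = C(13,2)·C(13,4)/C(26,6); sum pmf over tables with pmf ≤ p_obs
p-value (two-sided) = 0.64472
→ bracket: p>=0.10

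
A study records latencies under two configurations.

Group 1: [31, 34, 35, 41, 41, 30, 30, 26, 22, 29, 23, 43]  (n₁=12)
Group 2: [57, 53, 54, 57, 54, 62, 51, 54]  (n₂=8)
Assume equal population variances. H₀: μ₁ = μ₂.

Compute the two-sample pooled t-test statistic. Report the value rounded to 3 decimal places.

x̄₁=32.083, s₁=6.947, n₁=12
x̄₂=55.250, s₂=3.370, n₂=8
s_p² = [11·6.947² + 7·3.370²]/18 = 33.9120
SE = √(s_p²·(1/12+1/8)) = 2.6580
t = (32.083−55.250)/2.6580 = -8.7158
df = 18

test statistic = -8.716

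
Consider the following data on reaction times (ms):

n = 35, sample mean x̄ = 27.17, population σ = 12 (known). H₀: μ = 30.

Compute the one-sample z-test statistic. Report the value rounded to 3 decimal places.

SE = σ/√n = 12/√35 = 2.0284
z = (x̄−μ₀)/SE = (27.17−30)/2.0284 = -1.3952

test statistic = -1.395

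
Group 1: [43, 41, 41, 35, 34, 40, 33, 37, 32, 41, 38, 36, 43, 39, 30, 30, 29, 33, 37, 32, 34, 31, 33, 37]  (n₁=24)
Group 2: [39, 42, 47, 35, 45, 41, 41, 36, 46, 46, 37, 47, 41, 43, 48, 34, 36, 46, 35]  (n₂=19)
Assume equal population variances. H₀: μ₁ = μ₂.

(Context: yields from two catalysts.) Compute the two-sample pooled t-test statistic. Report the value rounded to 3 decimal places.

test statistic = -4.013

x̄₁=35.792, s₁=4.263, n₁=24
x̄₂=41.316, s₂=4.750, n₂=19
s_p² = [23·4.263² + 18·4.750²]/41 = 20.0991
SE = √(s_p²·(1/24+1/19)) = 1.3767
t = (35.792−41.316)/1.3767 = -4.0126
df = 41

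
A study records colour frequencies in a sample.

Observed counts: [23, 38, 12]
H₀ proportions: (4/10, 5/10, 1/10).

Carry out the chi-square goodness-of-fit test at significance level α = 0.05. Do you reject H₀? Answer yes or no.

n = 73; E_i = n·p_i = [29.20, 36.50, 7.30]
χ² = (23−29.20)²/29.20 + (38−36.50)²/36.50 + (12−7.30)²/7.30 = 4.4041
df = 2
p-value (upper-tail) = 0.11058
At α=0.05: p ≥ α → fail to reject H₀

reject H₀: no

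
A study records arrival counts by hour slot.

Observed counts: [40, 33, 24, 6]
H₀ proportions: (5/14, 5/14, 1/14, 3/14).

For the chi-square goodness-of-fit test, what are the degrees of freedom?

degrees of freedom = 3

df = k − 1 = 4 − 1 = 3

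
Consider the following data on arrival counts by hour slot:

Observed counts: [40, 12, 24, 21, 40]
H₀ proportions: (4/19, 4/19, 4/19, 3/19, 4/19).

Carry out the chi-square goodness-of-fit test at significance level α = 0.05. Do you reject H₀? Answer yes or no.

reject H₀: yes

n = 137; E_i = n·p_i = [28.84, 28.84, 28.84, 21.63, 28.84]
χ² = (40−28.84)²/28.84 + (12−28.84)²/28.84 + (24−28.84)²/28.84 + (21−21.63)²/21.63 + (40−28.84)²/28.84 = 19.2993
df = 4
p-value (upper-tail) = 0.00069
At α=0.05: p < α → reject H₀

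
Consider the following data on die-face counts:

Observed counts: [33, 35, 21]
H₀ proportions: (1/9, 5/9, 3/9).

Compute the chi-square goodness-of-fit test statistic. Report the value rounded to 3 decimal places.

n = 89; E_i = n·p_i = [9.89, 49.44, 29.67]
χ² = (33−9.89)²/9.89 + (35−49.44)²/49.44 + (21−29.67)²/29.67 = 60.7640
df = 2

test statistic = 60.764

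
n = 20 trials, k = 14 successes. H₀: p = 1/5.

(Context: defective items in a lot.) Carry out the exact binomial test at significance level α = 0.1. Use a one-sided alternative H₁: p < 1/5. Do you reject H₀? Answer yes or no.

Exact binomial: n=20, k=14, p₀=1/5=0.2000
P(X≤14) from Σ C(n,i)·p₀^i·(1−p₀)^(n−i)
p-value (one-sided, H₁ less) = 1.00000
At α=0.1: p ≥ α → fail to reject H₀

reject H₀: no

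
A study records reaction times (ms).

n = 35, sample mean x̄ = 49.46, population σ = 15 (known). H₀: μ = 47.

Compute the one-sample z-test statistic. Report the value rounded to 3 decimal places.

SE = σ/√n = 15/√35 = 2.5355
z = (x̄−μ₀)/SE = (49.46−47)/2.5355 = 0.9702

test statistic = 0.970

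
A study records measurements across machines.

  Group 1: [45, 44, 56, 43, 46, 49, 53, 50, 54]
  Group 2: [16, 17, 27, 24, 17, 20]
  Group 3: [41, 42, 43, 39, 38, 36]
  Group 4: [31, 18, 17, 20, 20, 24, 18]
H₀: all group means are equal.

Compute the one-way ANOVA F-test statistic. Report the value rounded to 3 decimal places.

test statistic = 79.120

Group means [48.89, 20.17, 39.83, 21.14], grand mean 33.857
SSB = Σnᵢ(x̄ᵢ−x̄)² = 4504.016; SSW = ΣΣ(x−x̄ᵢ)² = 455.413
MSB = 4504.016/3 = 1501.3386; MSW = 455.413/24 = 18.9755
F = MSB/MSW = 79.1197
df = (3, 24)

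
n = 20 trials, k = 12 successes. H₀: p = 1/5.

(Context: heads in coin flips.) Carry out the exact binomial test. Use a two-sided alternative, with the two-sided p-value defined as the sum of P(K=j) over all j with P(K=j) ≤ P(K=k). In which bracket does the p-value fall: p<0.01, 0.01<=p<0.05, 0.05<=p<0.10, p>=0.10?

Exact binomial: n=20, k=12, p₀=1/5=0.2000
P(X=j) = C(n,j)·p₀^j·(1−p₀)^(n−j); p = Σ P(X=j) over j with P(X=j) ≤ P(X=12)
p-value (two-sided) = 0.00010
→ bracket: p<0.01

p-value bracket: p<0.01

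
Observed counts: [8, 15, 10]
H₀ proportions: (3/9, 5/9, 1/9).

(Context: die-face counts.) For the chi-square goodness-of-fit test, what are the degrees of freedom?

degrees of freedom = 2

df = k − 1 = 3 − 1 = 2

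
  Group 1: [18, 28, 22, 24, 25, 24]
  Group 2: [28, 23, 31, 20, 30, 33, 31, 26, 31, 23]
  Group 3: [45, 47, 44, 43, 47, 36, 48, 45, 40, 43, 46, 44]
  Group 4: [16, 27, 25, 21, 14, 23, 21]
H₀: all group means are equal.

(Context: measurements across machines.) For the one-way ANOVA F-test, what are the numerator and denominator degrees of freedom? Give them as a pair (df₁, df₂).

k = 4 groups, N = 35 total
df = (k−1, N−k) = (4−1, 35−4) = (3, 31)

degrees of freedom = [3, 31]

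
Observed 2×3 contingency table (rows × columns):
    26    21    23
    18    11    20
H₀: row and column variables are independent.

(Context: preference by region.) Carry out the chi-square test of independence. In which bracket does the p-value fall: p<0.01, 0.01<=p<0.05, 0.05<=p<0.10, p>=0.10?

Row totals [70, 49], col totals [44, 32, 43], n=119
χ² = (26−25.88)²/25.88 + (21−18.82)²/18.82 + (23−25.29)²/25.29 + (18−18.12)²/18.12 + (11−13.18)²/13.18 + (20−17.71)²/17.71 = 1.1178
df = 2
p-value (upper-tail) = 0.57184
→ bracket: p>=0.10

p-value bracket: p>=0.10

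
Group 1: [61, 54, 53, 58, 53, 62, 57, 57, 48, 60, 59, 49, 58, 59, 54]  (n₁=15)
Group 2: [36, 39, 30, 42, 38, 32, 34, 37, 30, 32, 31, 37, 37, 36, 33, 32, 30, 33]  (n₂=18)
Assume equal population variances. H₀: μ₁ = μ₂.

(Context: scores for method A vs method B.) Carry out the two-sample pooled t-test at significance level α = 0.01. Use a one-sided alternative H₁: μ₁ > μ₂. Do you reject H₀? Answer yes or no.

reject H₀: yes

x̄₁=56.133, s₁=4.172, n₁=15
x̄₂=34.389, s₂=3.500, n₂=18
s_p² = [14·4.172² + 17·3.500²]/31 = 14.5810
SE = √(s_p²·(1/15+1/18)) = 1.3350
t = (56.133−34.389)/1.3350 = 16.2884
df = 31
p-value (one-sided, H₁ greater) = 0.00000
At α=0.01: p < α → reject H₀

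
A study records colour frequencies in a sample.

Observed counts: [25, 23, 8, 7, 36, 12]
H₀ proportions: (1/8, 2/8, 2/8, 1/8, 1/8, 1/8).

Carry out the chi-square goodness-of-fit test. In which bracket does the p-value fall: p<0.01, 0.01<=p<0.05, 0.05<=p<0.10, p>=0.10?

n = 111; E_i = n·p_i = [13.88, 27.75, 27.75, 13.88, 13.88, 13.88]
χ² = (25−13.88)²/13.88 + (23−27.75)²/27.75 + (8−27.75)²/27.75 + (7−13.88)²/13.88 + (36−13.88)²/13.88 + (12−13.88)²/13.88 = 62.7297
df = 5
p-value (upper-tail) = 0.00000
→ bracket: p<0.01

p-value bracket: p<0.01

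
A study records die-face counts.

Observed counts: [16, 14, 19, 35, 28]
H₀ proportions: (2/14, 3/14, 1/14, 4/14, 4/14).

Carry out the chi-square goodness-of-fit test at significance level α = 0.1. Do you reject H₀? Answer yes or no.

n = 112; E_i = n·p_i = [16.00, 24.00, 8.00, 32.00, 32.00]
χ² = (16−16.00)²/16.00 + (14−24.00)²/24.00 + (19−8.00)²/8.00 + (35−32.00)²/32.00 + (28−32.00)²/32.00 = 20.0729
df = 4
p-value (upper-tail) = 0.00048
At α=0.1: p < α → reject H₀

reject H₀: yes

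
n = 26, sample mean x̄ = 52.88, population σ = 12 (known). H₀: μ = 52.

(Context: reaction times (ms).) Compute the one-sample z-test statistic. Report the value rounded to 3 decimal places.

SE = σ/√n = 12/√26 = 2.3534
z = (x̄−μ₀)/SE = (52.88−52)/2.3534 = 0.3739

test statistic = 0.374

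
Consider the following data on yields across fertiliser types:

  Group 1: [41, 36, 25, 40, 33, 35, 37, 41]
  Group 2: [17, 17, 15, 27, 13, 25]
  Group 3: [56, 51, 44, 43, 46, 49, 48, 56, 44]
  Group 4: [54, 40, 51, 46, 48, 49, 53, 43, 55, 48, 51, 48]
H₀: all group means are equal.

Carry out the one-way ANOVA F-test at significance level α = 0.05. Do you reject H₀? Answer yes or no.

reject H₀: yes

Group means [36.00, 19.00, 48.56, 48.83], grand mean 40.714
SSB = Σnᵢ(x̄ᵢ−x̄)² = 4351.254; SSW = ΣΣ(x−x̄ᵢ)² = 767.889
MSB = 4351.254/3 = 1450.4180; MSW = 767.889/31 = 24.7706
F = MSB/MSW = 58.5540
df = (3, 31)
p-value (upper-tail) = 0.00000
At α=0.05: p < α → reject H₀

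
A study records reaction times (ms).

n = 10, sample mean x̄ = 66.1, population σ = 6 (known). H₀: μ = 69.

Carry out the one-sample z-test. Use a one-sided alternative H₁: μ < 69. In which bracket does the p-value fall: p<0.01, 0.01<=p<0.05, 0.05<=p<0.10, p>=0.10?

p-value bracket: 0.05<=p<0.10

SE = σ/√n = 6/√10 = 1.8974
z = (x̄−μ₀)/SE = (66.1−69)/1.8974 = -1.5284
p-value (one-sided, H₁ less) = 0.06320
→ bracket: 0.05<=p<0.10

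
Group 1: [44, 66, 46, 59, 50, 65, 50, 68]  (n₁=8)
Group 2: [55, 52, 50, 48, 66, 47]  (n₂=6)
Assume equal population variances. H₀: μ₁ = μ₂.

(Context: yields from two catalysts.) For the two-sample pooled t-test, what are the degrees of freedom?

degrees of freedom = 12

df = n₁ + n₂ − 2 = 8 + 6 − 2 = 12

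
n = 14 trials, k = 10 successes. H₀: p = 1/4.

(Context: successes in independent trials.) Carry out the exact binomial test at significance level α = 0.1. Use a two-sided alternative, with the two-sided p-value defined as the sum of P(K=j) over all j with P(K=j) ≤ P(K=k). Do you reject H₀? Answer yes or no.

reject H₀: yes

Exact binomial: n=14, k=10, p₀=1/4=0.2500
P(X=j) = C(n,j)·p₀^j·(1−p₀)^(n−j); p = Σ P(X=j) over j with P(X=j) ≤ P(X=10)
p-value (two-sided) = 0.00034
At α=0.1: p < α → reject H₀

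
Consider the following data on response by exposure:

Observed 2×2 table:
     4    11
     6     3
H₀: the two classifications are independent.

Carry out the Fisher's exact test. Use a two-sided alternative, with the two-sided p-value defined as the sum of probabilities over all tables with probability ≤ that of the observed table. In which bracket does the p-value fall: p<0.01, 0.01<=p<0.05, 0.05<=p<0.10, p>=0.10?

Margins: r₁=15, r₂=9, c₁=10, c₂=14, n=24
p_obs = C(15,4)·C(9,6)/C(24,10); sum pmf over tables with pmf ≤ p_obs
p-value (two-sided) = 0.09180
→ bracket: 0.05<=p<0.10

p-value bracket: 0.05<=p<0.10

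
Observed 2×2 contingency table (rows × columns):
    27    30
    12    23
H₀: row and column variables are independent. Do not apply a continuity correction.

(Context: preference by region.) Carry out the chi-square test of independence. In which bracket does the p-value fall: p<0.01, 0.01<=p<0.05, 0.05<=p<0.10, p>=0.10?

p-value bracket: p>=0.10

Row totals [57, 35], col totals [39, 53], n=92
χ² = (27−24.16)²/24.16 + (30−32.84)²/32.84 + (12−14.84)²/14.84 + (23−20.16)²/20.16 = 1.5198
df = 1
p-value (upper-tail) = 0.21765
→ bracket: p>=0.10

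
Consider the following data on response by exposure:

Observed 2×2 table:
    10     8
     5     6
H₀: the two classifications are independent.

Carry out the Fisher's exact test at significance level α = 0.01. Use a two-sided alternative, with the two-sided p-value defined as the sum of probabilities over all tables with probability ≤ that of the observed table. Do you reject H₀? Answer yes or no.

reject H₀: no

Margins: r₁=18, r₂=11, c₁=15, c₂=14, n=29
p_obs = C(18,10)·C(11,5)/C(29,15); sum pmf over tables with pmf ≤ p_obs
p-value (two-sided) = 0.71038
At α=0.01: p ≥ α → fail to reject H₀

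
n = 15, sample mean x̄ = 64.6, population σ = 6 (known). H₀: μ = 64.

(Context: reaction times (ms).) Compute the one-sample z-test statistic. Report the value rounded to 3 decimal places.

test statistic = 0.387

SE = σ/√n = 6/√15 = 1.5492
z = (x̄−μ₀)/SE = (64.6−64)/1.5492 = 0.3873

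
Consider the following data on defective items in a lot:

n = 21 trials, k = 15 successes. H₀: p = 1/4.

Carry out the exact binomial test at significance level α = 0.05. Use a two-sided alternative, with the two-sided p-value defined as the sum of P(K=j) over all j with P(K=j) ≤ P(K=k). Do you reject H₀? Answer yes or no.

reject H₀: yes

Exact binomial: n=21, k=15, p₀=1/4=0.2500
P(X=j) = C(n,j)·p₀^j·(1−p₀)^(n−j); p = Σ P(X=j) over j with P(X=j) ≤ P(X=15)
p-value (two-sided) = 0.00001
At α=0.05: p < α → reject H₀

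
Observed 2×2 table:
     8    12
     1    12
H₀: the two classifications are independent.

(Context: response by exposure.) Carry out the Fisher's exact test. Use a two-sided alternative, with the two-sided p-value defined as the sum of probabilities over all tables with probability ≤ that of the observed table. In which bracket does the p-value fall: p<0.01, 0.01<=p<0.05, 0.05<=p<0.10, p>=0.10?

Margins: r₁=20, r₂=13, c₁=9, c₂=24, n=33
p_obs = C(20,8)·C(13,1)/C(33,9); sum pmf over tables with pmf ≤ p_obs
p-value (two-sided) = 0.05596
→ bracket: 0.05<=p<0.10

p-value bracket: 0.05<=p<0.10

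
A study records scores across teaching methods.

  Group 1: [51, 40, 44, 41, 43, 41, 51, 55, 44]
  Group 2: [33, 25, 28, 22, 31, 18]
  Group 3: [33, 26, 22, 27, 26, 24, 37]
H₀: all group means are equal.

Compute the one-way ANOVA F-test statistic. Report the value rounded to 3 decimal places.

Group means [45.56, 26.17, 27.86], grand mean 34.636
SSB = Σnᵢ(x̄ᵢ−x̄)² = 1825.178; SSW = ΣΣ(x−x̄ᵢ)² = 557.913
MSB = 1825.178/2 = 912.5891; MSW = 557.913/19 = 29.3638
F = MSB/MSW = 31.0787
df = (2, 19)

test statistic = 31.079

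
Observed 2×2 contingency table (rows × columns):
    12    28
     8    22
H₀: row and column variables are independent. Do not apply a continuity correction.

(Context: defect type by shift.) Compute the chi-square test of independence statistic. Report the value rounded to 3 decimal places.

Row totals [40, 30], col totals [20, 50], n=70
χ² = (12−11.43)²/11.43 + (28−28.57)²/28.57 + (8−8.57)²/8.57 + (22−21.43)²/21.43 = 0.0933
df = 1

test statistic = 0.093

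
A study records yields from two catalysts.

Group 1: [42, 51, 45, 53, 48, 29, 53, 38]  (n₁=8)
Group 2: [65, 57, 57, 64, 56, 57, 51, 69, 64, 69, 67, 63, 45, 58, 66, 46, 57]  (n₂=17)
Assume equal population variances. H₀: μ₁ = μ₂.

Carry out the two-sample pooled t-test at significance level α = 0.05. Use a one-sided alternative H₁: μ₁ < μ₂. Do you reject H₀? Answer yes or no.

x̄₁=44.875, s₁=8.340, n₁=8
x̄₂=59.471, s₂=7.358, n₂=17
s_p² = [7·8.340² + 16·7.358²]/23 = 58.8309
SE = √(s_p²·(1/8+1/17)) = 3.2885
t = (44.875−59.471)/3.2885 = -4.4383
df = 23
p-value (one-sided, H₁ less) = 0.00009
At α=0.05: p < α → reject H₀

reject H₀: yes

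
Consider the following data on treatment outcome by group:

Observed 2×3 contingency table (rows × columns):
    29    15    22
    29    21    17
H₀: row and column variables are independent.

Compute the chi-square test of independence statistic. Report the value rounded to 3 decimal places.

Row totals [66, 67], col totals [58, 36, 39], n=133
χ² = (29−28.78)²/28.78 + (15−17.86)²/17.86 + (22−19.35)²/19.35 + (29−29.22)²/29.22 + (21−18.14)²/18.14 + (17−19.65)²/19.65 = 1.6336
df = 2

test statistic = 1.634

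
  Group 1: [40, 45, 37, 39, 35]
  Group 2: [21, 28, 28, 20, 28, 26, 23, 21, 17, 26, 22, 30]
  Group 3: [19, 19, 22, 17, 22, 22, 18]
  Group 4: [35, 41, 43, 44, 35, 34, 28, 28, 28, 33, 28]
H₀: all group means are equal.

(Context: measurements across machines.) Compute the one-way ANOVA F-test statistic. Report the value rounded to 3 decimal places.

test statistic = 27.254

Group means [39.20, 24.17, 19.86, 34.27], grand mean 28.629
SSB = Σnᵢ(x̄ᵢ−x̄)² = 1686.666; SSW = ΣΣ(x−x̄ᵢ)² = 639.506
MSB = 1686.666/3 = 562.2219; MSW = 639.506/31 = 20.6292
F = MSB/MSW = 27.2537
df = (3, 31)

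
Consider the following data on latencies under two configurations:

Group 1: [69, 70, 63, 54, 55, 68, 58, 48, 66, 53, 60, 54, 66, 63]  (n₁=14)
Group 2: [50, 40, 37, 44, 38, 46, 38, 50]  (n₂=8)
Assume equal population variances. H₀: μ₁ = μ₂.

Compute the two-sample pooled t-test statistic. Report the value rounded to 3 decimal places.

test statistic = 6.179

x̄₁=60.500, s₁=6.937, n₁=14
x̄₂=42.875, s₂=5.384, n₂=8
s_p² = [13·6.937² + 7·5.384²]/20 = 41.4187
SE = √(s_p²·(1/14+1/8)) = 2.8523
t = (60.500−42.875)/2.8523 = 6.1791
df = 20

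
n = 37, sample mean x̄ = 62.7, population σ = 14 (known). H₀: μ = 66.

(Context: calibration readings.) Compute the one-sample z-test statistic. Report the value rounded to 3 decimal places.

SE = σ/√n = 14/√37 = 2.3016
z = (x̄−μ₀)/SE = (62.7−66)/2.3016 = -1.4338

test statistic = -1.434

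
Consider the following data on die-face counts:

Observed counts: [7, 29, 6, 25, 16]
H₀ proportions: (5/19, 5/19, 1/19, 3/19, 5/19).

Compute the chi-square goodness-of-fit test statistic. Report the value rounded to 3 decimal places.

n = 83; E_i = n·p_i = [21.84, 21.84, 4.37, 13.11, 21.84]
χ² = (7−21.84)²/21.84 + (29−21.84)²/21.84 + (6−4.37)²/4.37 + (25−13.11)²/13.11 + (16−21.84)²/21.84 = 25.3992
df = 4

test statistic = 25.399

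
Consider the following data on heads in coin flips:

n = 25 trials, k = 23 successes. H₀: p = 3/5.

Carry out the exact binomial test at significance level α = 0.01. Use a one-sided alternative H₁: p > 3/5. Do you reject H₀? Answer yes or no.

Exact binomial: n=25, k=23, p₀=3/5=0.6000
P(X≥23) from Σ C(n,i)·p₀^i·(1−p₀)^(n−i)
p-value (one-sided, H₁ greater) = 0.00043
At α=0.01: p < α → reject H₀

reject H₀: yes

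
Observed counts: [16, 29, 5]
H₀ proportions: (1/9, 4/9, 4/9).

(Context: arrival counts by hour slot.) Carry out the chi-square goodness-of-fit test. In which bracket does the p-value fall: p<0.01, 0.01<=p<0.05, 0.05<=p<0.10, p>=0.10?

p-value bracket: p<0.01

n = 50; E_i = n·p_i = [5.56, 22.22, 22.22]
χ² = (16−5.56)²/5.56 + (29−22.22)²/22.22 + (5−22.22)²/22.22 = 35.0500
df = 2
p-value (upper-tail) = 0.00000
→ bracket: p<0.01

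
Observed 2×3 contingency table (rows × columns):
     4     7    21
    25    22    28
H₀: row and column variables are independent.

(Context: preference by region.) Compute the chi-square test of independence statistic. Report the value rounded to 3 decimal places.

Row totals [32, 75], col totals [29, 29, 49], n=107
χ² = (4−8.67)²/8.67 + (7−8.67)²/8.67 + (21−14.65)²/14.65 + (25−20.33)²/20.33 + (22−20.33)²/20.33 + (28−34.35)²/34.35 = 7.9727
df = 2

test statistic = 7.973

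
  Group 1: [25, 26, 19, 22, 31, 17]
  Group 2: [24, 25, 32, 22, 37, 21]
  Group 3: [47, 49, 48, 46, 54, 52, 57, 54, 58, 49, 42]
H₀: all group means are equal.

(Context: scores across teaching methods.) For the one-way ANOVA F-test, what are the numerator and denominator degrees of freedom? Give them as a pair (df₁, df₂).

degrees of freedom = [2, 20]

k = 3 groups, N = 23 total
df = (k−1, N−k) = (3−1, 23−3) = (2, 20)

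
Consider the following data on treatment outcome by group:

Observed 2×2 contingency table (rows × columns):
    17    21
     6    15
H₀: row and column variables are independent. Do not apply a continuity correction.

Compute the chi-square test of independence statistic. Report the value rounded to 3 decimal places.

test statistic = 1.486

Row totals [38, 21], col totals [23, 36], n=59
χ² = (17−14.81)²/14.81 + (21−23.19)²/23.19 + (6−8.19)²/8.19 + (15−12.81)²/12.81 = 1.4859
df = 1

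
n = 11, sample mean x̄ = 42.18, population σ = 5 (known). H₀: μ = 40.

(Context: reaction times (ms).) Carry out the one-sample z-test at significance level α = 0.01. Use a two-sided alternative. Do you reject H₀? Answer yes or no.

reject H₀: no

SE = σ/√n = 5/√11 = 1.5076
z = (x̄−μ₀)/SE = (42.18−40)/1.5076 = 1.4460
p-value (two-sided) = 0.14816
At α=0.01: p ≥ α → fail to reject H₀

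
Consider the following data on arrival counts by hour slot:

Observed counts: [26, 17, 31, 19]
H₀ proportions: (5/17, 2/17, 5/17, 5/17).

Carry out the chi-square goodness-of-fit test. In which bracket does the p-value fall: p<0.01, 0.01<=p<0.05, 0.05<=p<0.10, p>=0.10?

n = 93; E_i = n·p_i = [27.35, 10.94, 27.35, 27.35]
χ² = (26−27.35)²/27.35 + (17−10.94)²/10.94 + (31−27.35)²/27.35 + (19−27.35)²/27.35 = 6.4591
df = 3
p-value (upper-tail) = 0.09129
→ bracket: 0.05<=p<0.10

p-value bracket: 0.05<=p<0.10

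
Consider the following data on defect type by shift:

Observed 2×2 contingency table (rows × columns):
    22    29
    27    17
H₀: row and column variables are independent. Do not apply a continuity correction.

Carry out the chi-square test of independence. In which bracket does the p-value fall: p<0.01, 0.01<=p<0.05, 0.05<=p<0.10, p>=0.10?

p-value bracket: 0.05<=p<0.10

Row totals [51, 44], col totals [49, 46], n=95
χ² = (22−26.31)²/26.31 + (29−24.69)²/24.69 + (27−22.69)²/22.69 + (17−21.31)²/21.31 = 3.1419
df = 1
p-value (upper-tail) = 0.07630
→ bracket: 0.05<=p<0.10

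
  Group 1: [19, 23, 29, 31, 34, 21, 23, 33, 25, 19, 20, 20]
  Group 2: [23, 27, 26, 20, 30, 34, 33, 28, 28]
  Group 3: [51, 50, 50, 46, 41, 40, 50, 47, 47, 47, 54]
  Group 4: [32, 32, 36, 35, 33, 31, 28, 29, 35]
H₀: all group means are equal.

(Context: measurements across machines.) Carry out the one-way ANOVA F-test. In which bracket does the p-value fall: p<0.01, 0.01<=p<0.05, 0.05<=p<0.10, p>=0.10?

p-value bracket: p<0.01

Group means [24.75, 27.67, 47.55, 32.33], grand mean 33.171
SSB = Σnᵢ(x̄ᵢ−x̄)² = 3402.828; SSW = ΣΣ(x−x̄ᵢ)² = 734.977
MSB = 3402.828/3 = 1134.2759; MSW = 734.977/37 = 19.8643
F = MSB/MSW = 57.1014
df = (3, 37)
p-value (upper-tail) = 0.00000
→ bracket: p<0.01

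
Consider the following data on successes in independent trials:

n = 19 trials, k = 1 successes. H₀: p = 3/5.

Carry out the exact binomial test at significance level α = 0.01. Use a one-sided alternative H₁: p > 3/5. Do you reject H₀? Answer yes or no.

Exact binomial: n=19, k=1, p₀=3/5=0.6000
P(X≥1) from Σ C(n,i)·p₀^i·(1−p₀)^(n−i)
p-value (one-sided, H₁ greater) = 1.00000
At α=0.01: p ≥ α → fail to reject H₀

reject H₀: no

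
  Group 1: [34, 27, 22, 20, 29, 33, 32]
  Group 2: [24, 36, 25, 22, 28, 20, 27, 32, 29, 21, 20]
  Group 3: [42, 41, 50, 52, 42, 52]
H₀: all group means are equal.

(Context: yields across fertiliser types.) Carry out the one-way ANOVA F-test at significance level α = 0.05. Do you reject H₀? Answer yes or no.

Group means [28.14, 25.82, 46.50], grand mean 31.667
SSB = Σnᵢ(x̄ᵢ−x̄)² = 1783.340; SSW = ΣΣ(x−x̄ᵢ)² = 589.994
MSB = 1783.340/2 = 891.6699; MSW = 589.994/21 = 28.0949
F = MSB/MSW = 31.7378
df = (2, 21)
p-value (upper-tail) = 0.00000
At α=0.05: p < α → reject H₀

reject H₀: yes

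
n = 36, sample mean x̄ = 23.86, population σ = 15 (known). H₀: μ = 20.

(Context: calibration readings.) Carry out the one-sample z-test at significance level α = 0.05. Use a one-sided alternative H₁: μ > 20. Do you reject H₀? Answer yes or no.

SE = σ/√n = 15/√36 = 2.5000
z = (x̄−μ₀)/SE = (23.86−20)/2.5000 = 1.5440
p-value (one-sided, H₁ greater) = 0.06129
At α=0.05: p ≥ α → fail to reject H₀

reject H₀: no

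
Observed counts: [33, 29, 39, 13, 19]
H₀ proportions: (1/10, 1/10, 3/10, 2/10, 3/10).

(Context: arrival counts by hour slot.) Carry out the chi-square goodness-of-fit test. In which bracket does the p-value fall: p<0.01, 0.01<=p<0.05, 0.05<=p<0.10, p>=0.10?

p-value bracket: p<0.01

n = 133; E_i = n·p_i = [13.30, 13.30, 39.90, 26.60, 39.90]
χ² = (33−13.30)²/13.30 + (29−13.30)²/13.30 + (39−39.90)²/39.90 + (13−26.60)²/26.60 + (19−39.90)²/39.90 = 65.6341
df = 4
p-value (upper-tail) = 0.00000
→ bracket: p<0.01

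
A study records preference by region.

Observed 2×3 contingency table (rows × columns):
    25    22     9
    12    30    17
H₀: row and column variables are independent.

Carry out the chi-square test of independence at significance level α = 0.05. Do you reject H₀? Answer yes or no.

reject H₀: yes

Row totals [56, 59], col totals [37, 52, 26], n=115
χ² = (25−18.02)²/18.02 + (22−25.32)²/25.32 + (9−12.66)²/12.66 + (12−18.98)²/18.98 + (30−26.68)²/26.68 + (17−13.34)²/13.34 = 8.1872
df = 2
p-value (upper-tail) = 0.01668
At α=0.05: p < α → reject H₀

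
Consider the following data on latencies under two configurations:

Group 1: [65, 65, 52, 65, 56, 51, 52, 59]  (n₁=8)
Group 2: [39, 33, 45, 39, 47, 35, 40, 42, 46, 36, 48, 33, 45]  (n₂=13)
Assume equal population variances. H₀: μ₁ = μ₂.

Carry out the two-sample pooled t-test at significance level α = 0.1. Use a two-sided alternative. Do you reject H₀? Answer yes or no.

x̄₁=58.125, s₁=6.244, n₁=8
x̄₂=40.615, s₂=5.316, n₂=13
s_p² = [7·6.244² + 12·5.316²]/19 = 32.2080
SE = √(s_p²·(1/8+1/13)) = 2.5502
t = (58.125−40.615)/2.5502 = 6.8660
df = 19
p-value (two-sided) = 0.00000
At α=0.1: p < α → reject H₀

reject H₀: yes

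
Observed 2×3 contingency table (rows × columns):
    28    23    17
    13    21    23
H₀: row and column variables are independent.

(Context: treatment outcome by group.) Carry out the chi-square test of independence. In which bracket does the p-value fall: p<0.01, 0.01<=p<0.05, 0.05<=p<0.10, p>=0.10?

Row totals [68, 57], col totals [41, 44, 40], n=125
χ² = (28−22.30)²/22.30 + (23−23.94)²/23.94 + (17−21.76)²/21.76 + (13−18.70)²/18.70 + (21−20.06)²/20.06 + (23−18.24)²/18.24 = 5.5537
df = 2
p-value (upper-tail) = 0.06223
→ bracket: 0.05<=p<0.10

p-value bracket: 0.05<=p<0.10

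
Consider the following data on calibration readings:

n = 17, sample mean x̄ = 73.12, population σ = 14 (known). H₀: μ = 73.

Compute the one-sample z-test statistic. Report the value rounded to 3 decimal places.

SE = σ/√n = 14/√17 = 3.3955
z = (x̄−μ₀)/SE = (73.12−73)/3.3955 = 0.0353

test statistic = 0.035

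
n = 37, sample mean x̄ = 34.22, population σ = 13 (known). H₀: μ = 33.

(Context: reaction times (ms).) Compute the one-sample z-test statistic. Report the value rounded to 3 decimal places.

SE = σ/√n = 13/√37 = 2.1372
z = (x̄−μ₀)/SE = (34.22−33)/2.1372 = 0.5708

test statistic = 0.571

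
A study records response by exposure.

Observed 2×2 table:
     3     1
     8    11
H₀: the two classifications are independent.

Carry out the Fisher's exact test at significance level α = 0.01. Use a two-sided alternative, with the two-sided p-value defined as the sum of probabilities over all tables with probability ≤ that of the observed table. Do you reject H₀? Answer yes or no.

reject H₀: no

Margins: r₁=4, r₂=19, c₁=11, c₂=12, n=23
p_obs = C(4,3)·C(19,8)/C(23,11); sum pmf over tables with pmf ≤ p_obs
p-value (two-sided) = 0.31677
At α=0.01: p ≥ α → fail to reject H₀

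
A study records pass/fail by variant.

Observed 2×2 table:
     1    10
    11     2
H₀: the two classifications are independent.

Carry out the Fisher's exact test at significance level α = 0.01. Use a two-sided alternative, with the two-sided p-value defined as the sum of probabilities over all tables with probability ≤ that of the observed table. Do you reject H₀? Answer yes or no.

Margins: r₁=11, r₂=13, c₁=12, c₂=12, n=24
p_obs = C(11,1)·C(13,11)/C(24,12); sum pmf over tables with pmf ≤ p_obs
p-value (two-sided) = 0.00064
At α=0.01: p < α → reject H₀

reject H₀: yes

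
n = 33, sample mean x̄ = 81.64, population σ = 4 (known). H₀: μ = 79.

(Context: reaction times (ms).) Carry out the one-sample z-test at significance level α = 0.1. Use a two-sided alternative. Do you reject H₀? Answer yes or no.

SE = σ/√n = 4/√33 = 0.6963
z = (x̄−μ₀)/SE = (81.64−79)/0.6963 = 3.7914
p-value (two-sided) = 0.00015
At α=0.1: p < α → reject H₀

reject H₀: yes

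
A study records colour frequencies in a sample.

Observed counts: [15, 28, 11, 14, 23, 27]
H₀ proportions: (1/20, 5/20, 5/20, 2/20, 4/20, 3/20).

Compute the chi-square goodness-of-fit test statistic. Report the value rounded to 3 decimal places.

test statistic = 31.025

n = 118; E_i = n·p_i = [5.90, 29.50, 29.50, 11.80, 23.60, 17.70]
χ² = (15−5.90)²/5.90 + (28−29.50)²/29.50 + (11−29.50)²/29.50 + (14−11.80)²/11.80 + (23−23.60)²/23.60 + (27−17.70)²/17.70 = 31.0254
df = 5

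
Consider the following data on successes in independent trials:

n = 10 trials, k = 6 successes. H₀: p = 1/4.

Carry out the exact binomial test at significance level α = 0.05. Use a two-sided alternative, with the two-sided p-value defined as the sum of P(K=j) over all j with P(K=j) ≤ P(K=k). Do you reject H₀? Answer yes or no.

reject H₀: yes

Exact binomial: n=10, k=6, p₀=1/4=0.2500
P(X=j) = C(n,j)·p₀^j·(1−p₀)^(n−j); p = Σ P(X=j) over j with P(X=j) ≤ P(X=6)
p-value (two-sided) = 0.01973
At α=0.05: p < α → reject H₀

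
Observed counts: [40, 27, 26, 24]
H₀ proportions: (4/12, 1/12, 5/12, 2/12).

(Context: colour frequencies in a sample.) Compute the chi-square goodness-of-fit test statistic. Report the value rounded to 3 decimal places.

test statistic = 42.200

n = 117; E_i = n·p_i = [39.00, 9.75, 48.75, 19.50]
χ² = (40−39.00)²/39.00 + (27−9.75)²/9.75 + (26−48.75)²/48.75 + (24−19.50)²/19.50 = 42.2000
df = 3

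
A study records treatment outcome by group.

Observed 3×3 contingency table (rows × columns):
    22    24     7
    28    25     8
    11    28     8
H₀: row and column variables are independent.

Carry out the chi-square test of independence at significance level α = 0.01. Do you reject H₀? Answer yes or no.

Row totals [53, 61, 47], col totals [61, 77, 23], n=161
χ² = (22−20.08)²/20.08 + (24−25.35)²/25.35 + (7−7.57)²/7.57 + (28−23.11)²/23.11 + (25−29.17)²/29.17 + (8−8.71)²/8.71 + (11−17.81)²/17.81 + (28−22.48)²/22.48 + (8−6.71)²/6.71 = 6.1928
df = 4
p-value (upper-tail) = 0.18521
At α=0.01: p ≥ α → fail to reject H₀

reject H₀: no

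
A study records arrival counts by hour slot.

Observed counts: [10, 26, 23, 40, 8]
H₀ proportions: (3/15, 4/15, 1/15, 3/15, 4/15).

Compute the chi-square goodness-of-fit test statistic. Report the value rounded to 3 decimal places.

test statistic = 72.533

n = 107; E_i = n·p_i = [21.40, 28.53, 7.13, 21.40, 28.53]
χ² = (10−21.40)²/21.40 + (26−28.53)²/28.53 + (23−7.13)²/7.13 + (40−21.40)²/21.40 + (8−28.53)²/28.53 = 72.5327
df = 4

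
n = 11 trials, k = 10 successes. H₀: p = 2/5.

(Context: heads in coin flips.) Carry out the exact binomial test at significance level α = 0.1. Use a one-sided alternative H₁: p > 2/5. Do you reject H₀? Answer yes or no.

reject H₀: yes

Exact binomial: n=11, k=10, p₀=2/5=0.4000
P(X≥10) from Σ C(n,i)·p₀^i·(1−p₀)^(n−i)
p-value (one-sided, H₁ greater) = 0.00073
At α=0.1: p < α → reject H₀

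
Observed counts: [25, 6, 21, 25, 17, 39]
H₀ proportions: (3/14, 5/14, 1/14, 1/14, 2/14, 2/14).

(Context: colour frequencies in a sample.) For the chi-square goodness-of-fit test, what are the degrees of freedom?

df = k − 1 = 6 − 1 = 5

degrees of freedom = 5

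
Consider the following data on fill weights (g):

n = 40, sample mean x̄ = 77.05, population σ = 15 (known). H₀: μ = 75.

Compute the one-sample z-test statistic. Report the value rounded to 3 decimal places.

test statistic = 0.864

SE = σ/√n = 15/√40 = 2.3717
z = (x̄−μ₀)/SE = (77.05−75)/2.3717 = 0.8644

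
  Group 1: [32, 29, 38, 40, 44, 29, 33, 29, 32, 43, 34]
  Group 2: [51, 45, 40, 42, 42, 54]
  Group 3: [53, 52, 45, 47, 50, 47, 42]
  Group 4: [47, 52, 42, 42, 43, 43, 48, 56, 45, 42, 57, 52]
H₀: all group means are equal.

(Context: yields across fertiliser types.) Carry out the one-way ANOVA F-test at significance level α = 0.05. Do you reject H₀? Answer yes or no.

reject H₀: yes

Group means [34.82, 45.67, 48.00, 47.42], grand mean 43.389
SSB = Σnᵢ(x̄ᵢ−x̄)² = 1182.669; SSW = ΣΣ(x−x̄ᵢ)² = 899.886
MSB = 1182.669/3 = 394.2231; MSW = 899.886/32 = 28.1214
F = MSB/MSW = 14.0186
df = (3, 32)
p-value (upper-tail) = 0.00001
At α=0.05: p < α → reject H₀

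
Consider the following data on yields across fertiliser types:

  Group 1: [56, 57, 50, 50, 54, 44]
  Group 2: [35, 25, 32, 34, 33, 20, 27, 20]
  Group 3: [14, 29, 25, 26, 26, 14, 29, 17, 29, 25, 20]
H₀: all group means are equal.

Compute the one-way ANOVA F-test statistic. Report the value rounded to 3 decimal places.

test statistic = 50.978

Group means [51.83, 28.25, 23.09], grand mean 31.640
SSB = Σnᵢ(x̄ᵢ−x̄)² = 3342.518; SSW = ΣΣ(x−x̄ᵢ)² = 721.242
MSB = 3342.518/2 = 1671.2588; MSW = 721.242/22 = 32.7837
F = MSB/MSW = 50.9783
df = (2, 22)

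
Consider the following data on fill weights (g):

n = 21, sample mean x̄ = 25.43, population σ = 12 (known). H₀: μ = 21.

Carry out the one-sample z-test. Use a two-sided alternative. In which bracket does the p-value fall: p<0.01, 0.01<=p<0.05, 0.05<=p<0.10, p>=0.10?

SE = σ/√n = 12/√21 = 2.6186
z = (x̄−μ₀)/SE = (25.43−21)/2.6186 = 1.6917
p-value (two-sided) = 0.09070
→ bracket: 0.05<=p<0.10

p-value bracket: 0.05<=p<0.10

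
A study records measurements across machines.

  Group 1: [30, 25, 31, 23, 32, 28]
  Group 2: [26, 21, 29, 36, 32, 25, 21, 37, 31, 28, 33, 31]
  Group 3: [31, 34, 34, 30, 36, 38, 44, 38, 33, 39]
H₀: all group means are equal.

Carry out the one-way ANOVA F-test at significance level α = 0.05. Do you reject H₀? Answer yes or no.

reject H₀: yes

Group means [28.17, 29.17, 35.70], grand mean 31.286
SSB = Σnᵢ(x̄ᵢ−x̄)² = 307.114; SSW = ΣΣ(x−x̄ᵢ)² = 520.600
MSB = 307.114/2 = 153.5571; MSW = 520.600/25 = 20.8240
F = MSB/MSW = 7.3740
df = (2, 25)
p-value (upper-tail) = 0.00304
At α=0.05: p < α → reject H₀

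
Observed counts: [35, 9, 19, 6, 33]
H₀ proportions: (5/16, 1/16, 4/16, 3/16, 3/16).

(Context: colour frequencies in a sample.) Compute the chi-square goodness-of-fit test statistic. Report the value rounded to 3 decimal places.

n = 102; E_i = n·p_i = [31.88, 6.38, 25.50, 19.12, 19.12]
χ² = (35−31.88)²/31.88 + (9−6.38)²/6.38 + (19−25.50)²/25.50 + (6−19.12)²/19.12 + (33−19.12)²/19.12 = 22.1176
df = 4

test statistic = 22.118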